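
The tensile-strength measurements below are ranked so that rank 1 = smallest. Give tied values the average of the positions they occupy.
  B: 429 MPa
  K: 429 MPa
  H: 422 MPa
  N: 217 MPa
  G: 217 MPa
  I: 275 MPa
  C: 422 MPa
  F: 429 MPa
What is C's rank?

Sorted (ascending): 217, 217, 275, 422, 422, 429, 429, 429
The 2 values of 217 occupy positions 1–2 → average rank (1+2)/2 = 1.5.
The 2 values of 422 occupy positions 4–5 → average rank (4+5)/2 = 4.5.
The 3 values of 429 occupy positions 6–8 → average rank 7.
C has value 422 MPa → rank 4.5.

4.5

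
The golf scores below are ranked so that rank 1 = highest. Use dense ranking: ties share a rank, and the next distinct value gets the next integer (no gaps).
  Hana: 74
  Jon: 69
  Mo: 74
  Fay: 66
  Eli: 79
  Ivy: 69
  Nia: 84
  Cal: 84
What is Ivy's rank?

4

Sorted (descending): 84, 84, 79, 74, 74, 69, 69, 66
The 2 values of 84 share dense rank 1.
The 2 values of 74 share dense rank 3.
The 2 values of 69 share dense rank 4.
Remaining distinct values take the next consecutive integers.
Ivy has value 69 → rank 4.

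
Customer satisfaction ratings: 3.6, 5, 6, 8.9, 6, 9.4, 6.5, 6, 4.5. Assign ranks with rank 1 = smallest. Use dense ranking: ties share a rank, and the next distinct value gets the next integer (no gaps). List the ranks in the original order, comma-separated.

1, 3, 4, 6, 4, 7, 5, 4, 2

Sorted (ascending): 3.6, 4.5, 5, 6, 6, 6, 6.5, 8.9, 9.4
The 3 values of 6 share dense rank 4.
Remaining distinct values take the next consecutive integers.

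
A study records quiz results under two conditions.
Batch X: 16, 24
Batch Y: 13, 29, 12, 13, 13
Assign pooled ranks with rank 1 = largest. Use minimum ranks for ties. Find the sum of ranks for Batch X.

Sorted (descending): 29, 24, 16, 13, 13, 13, 12
The 3 values of 13 occupy positions 4–6 → each gets rank 4.
Batch X values → pooled ranks: 16→3, 24→2
Rank sum = 3 + 2 = 5

5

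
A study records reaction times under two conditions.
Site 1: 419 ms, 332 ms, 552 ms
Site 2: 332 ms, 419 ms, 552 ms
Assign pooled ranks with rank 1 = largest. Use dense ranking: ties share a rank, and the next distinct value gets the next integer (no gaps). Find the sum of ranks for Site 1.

6

Sorted (descending): 552, 552, 419, 419, 332, 332
The 2 values of 552 share dense rank 1.
The 2 values of 419 share dense rank 2.
The 2 values of 332 share dense rank 3.
Site 1 values → pooled ranks: 419→2, 332→3, 552→1
Rank sum = 2 + 3 + 1 = 6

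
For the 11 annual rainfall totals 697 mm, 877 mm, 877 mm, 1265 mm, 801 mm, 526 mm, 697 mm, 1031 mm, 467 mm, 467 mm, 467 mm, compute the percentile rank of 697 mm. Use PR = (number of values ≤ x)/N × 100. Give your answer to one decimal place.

54.5

N = 11.
Strictly below 697: 4. Equal to 697: 2.
PR = 6/11 × 100 = 54.5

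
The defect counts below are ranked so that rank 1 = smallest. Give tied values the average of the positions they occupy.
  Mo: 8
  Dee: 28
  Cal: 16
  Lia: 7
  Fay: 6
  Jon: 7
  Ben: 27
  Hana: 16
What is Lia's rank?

2.5

Sorted (ascending): 6, 7, 7, 8, 16, 16, 27, 28
The 2 values of 7 occupy positions 2–3 → average rank (2+3)/2 = 2.5.
The 2 values of 16 occupy positions 5–6 → average rank (5+6)/2 = 5.5.
Lia has value 7 → rank 2.5.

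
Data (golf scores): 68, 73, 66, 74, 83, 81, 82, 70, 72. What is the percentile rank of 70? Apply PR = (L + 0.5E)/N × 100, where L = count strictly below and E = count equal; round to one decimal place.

27.8

N = 9.
Strictly below 70: 2. Equal to 70: 1.
PR = (2 + 0.5·1)/9 × 100 = 27.8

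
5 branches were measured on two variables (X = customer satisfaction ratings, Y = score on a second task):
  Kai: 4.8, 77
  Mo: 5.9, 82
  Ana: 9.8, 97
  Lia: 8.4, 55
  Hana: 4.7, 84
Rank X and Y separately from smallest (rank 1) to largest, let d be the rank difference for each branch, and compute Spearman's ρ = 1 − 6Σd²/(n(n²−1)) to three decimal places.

0.100

Ranks of variable 1: 2, 3, 5, 4, 1
Ranks of variable 2: 2, 3, 5, 1, 4
d = r₁ − r₂: 0, 0, 0, 3, -3
d²: 0, 0, 0, 9, 9; Σd² = 18
ρ = 1 − 6·18/(5·24) = 1 − 108/120 = 0.100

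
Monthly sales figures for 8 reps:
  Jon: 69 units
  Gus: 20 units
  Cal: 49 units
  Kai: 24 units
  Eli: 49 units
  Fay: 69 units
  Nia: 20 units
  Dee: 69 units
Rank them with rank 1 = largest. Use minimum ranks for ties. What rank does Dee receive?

Sorted (descending): 69, 69, 69, 49, 49, 24, 20, 20
The 3 values of 69 occupy positions 1–3 → each gets rank 1.
The 2 values of 49 occupy positions 4–5 → each gets rank 4.
The 2 values of 20 occupy positions 7–8 → each gets rank 7.
Dee has value 69 units → rank 1.

1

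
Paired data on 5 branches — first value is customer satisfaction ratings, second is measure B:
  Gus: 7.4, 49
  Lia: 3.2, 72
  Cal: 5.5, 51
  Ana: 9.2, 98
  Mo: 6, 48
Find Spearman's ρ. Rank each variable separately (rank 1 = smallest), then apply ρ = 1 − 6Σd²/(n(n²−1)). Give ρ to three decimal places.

Ranks of variable 1: 4, 1, 2, 5, 3
Ranks of variable 2: 2, 4, 3, 5, 1
d = r₁ − r₂: 2, -3, -1, 0, 2
d²: 4, 9, 1, 0, 4; Σd² = 18
ρ = 1 − 6·18/(5·24) = 1 − 108/120 = 0.100

0.100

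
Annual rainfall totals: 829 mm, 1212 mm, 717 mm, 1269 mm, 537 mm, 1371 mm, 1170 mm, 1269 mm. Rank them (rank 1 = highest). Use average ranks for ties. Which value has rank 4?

1212

Sorted (descending): 1371, 1269, 1269, 1212, 1170, 829, 717, 537
The 2 values of 1269 occupy positions 2–3 → average rank (2+3)/2 = 2.5.
Rank 4 → value 1212.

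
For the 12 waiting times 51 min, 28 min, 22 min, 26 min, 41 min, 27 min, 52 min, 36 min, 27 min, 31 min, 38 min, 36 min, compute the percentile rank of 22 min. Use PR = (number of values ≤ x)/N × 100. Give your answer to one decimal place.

N = 12.
Strictly below 22: 0. Equal to 22: 1.
PR = 1/12 × 100 = 8.3

8.3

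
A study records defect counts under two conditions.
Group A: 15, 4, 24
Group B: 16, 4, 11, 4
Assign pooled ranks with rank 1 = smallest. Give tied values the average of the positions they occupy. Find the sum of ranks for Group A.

14

Sorted (ascending): 4, 4, 4, 11, 15, 16, 24
The 3 values of 4 occupy positions 1–3 → average rank 2.
Group A values → pooled ranks: 15→5, 4→2, 24→7
Rank sum = 5 + 2 + 7 = 14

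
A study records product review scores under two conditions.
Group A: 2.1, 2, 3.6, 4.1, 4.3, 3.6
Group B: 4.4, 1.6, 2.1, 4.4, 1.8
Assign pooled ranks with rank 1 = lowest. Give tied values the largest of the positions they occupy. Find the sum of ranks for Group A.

Sorted (ascending): 1.6, 1.8, 2, 2.1, 2.1, 3.6, 3.6, 4.1, 4.3, 4.4, 4.4
The 2 values of 2.1 occupy positions 4–5 → each gets rank 5.
The 2 values of 3.6 occupy positions 6–7 → each gets rank 7.
The 2 values of 4.4 occupy positions 10–11 → each gets rank 11.
Group A values → pooled ranks: 2.1→5, 2→3, 3.6→7, 4.1→8, 4.3→9, 3.6→7
Rank sum = 5 + 3 + 7 + 8 + 9 + 7 = 39

39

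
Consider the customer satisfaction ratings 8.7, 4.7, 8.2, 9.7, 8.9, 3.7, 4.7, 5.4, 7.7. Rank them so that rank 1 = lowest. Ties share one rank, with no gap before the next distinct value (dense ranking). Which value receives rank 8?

Sorted (ascending): 3.7, 4.7, 4.7, 5.4, 7.7, 8.2, 8.7, 8.9, 9.7
The 2 values of 4.7 share dense rank 2.
Remaining distinct values take the next consecutive integers.
Rank 8 → value 9.7.

9.7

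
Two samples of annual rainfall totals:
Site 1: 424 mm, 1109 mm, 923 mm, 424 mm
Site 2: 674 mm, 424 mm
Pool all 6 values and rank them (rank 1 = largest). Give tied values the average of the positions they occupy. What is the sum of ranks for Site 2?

8

Sorted (descending): 1109, 923, 674, 424, 424, 424
The 3 values of 424 occupy positions 4–6 → average rank 5.
Site 2 values → pooled ranks: 674→3, 424→5
Rank sum = 3 + 5 = 8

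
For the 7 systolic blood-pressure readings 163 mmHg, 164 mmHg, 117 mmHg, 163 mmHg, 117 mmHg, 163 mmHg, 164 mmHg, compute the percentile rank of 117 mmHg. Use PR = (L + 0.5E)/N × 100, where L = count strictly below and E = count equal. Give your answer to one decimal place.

14.3

N = 7.
Strictly below 117: 0. Equal to 117: 2.
PR = (0 + 0.5·2)/7 × 100 = 14.3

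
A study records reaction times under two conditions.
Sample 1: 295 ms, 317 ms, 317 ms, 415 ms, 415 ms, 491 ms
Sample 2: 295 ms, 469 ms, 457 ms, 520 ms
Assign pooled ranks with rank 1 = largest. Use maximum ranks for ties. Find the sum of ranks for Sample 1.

40

Sorted (descending): 520, 491, 469, 457, 415, 415, 317, 317, 295, 295
The 2 values of 415 occupy positions 5–6 → each gets rank 6.
The 2 values of 317 occupy positions 7–8 → each gets rank 8.
The 2 values of 295 occupy positions 9–10 → each gets rank 10.
Sample 1 values → pooled ranks: 295→10, 317→8, 317→8, 415→6, 415→6, 491→2
Rank sum = 10 + 8 + 8 + 6 + 6 + 2 = 40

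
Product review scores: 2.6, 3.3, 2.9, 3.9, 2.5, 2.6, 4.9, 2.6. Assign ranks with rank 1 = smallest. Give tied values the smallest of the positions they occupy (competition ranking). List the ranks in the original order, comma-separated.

Sorted (ascending): 2.5, 2.6, 2.6, 2.6, 2.9, 3.3, 3.9, 4.9
The 3 values of 2.6 occupy positions 2–4 → each gets rank 2.

2, 6, 5, 7, 1, 2, 8, 2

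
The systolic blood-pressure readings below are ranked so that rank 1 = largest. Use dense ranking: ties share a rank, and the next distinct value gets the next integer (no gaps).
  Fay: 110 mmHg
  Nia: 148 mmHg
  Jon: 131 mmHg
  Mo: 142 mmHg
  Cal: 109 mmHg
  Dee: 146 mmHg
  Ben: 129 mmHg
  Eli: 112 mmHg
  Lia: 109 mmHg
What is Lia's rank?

8

Sorted (descending): 148, 146, 142, 131, 129, 112, 110, 109, 109
The 2 values of 109 share dense rank 8.
Remaining distinct values take the next consecutive integers.
Lia has value 109 mmHg → rank 8.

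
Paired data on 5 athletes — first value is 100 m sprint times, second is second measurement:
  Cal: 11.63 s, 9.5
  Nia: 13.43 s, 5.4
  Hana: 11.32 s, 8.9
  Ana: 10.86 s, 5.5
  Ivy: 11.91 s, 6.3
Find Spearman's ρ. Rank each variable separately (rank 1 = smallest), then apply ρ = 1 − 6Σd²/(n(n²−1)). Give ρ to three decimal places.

-0.300

Ranks of variable 1: 3, 5, 2, 1, 4
Ranks of variable 2: 5, 1, 4, 2, 3
d = r₁ − r₂: -2, 4, -2, -1, 1
d²: 4, 16, 4, 1, 1; Σd² = 26
ρ = 1 − 6·26/(5·24) = 1 − 156/120 = -0.300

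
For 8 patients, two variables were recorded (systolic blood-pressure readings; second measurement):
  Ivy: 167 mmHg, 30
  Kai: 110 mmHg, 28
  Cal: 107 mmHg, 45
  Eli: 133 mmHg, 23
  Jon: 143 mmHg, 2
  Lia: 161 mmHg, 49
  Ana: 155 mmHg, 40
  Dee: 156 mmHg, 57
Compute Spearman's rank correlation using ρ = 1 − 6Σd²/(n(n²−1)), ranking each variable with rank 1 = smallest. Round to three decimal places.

Ranks of variable 1: 8, 2, 1, 3, 4, 7, 5, 6
Ranks of variable 2: 4, 3, 6, 2, 1, 7, 5, 8
d = r₁ − r₂: 4, -1, -5, 1, 3, 0, 0, -2
d²: 16, 1, 25, 1, 9, 0, 0, 4; Σd² = 56
ρ = 1 − 6·56/(8·63) = 1 − 336/504 = 0.333

0.333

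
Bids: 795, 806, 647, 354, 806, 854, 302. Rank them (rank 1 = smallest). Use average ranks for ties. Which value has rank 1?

Sorted (ascending): 302, 354, 647, 795, 806, 806, 854
The 2 values of 806 occupy positions 5–6 → average rank (5+6)/2 = 5.5.
Rank 1 → value 302.

302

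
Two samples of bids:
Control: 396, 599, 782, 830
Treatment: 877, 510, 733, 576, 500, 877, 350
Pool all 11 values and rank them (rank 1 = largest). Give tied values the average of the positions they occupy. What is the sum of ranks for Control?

Sorted (descending): 877, 877, 830, 782, 733, 599, 576, 510, 500, 396, 350
The 2 values of 877 occupy positions 1–2 → average rank (1+2)/2 = 1.5.
Control values → pooled ranks: 396→10, 599→6, 782→4, 830→3
Rank sum = 10 + 6 + 4 + 3 = 23

23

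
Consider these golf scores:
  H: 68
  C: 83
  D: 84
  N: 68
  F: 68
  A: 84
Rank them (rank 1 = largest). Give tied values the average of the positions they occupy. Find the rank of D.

1.5

Sorted (descending): 84, 84, 83, 68, 68, 68
The 2 values of 84 occupy positions 1–2 → average rank (1+2)/2 = 1.5.
The 3 values of 68 occupy positions 4–6 → average rank 5.
D has value 84 → rank 1.5.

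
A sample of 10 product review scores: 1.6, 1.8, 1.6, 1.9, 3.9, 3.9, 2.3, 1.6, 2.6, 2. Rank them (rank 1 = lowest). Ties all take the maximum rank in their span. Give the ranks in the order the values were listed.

3, 4, 3, 5, 10, 10, 7, 3, 8, 6

Sorted (ascending): 1.6, 1.6, 1.6, 1.8, 1.9, 2, 2.3, 2.6, 3.9, 3.9
The 3 values of 1.6 occupy positions 1–3 → each gets rank 3.
The 2 values of 3.9 occupy positions 9–10 → each gets rank 10.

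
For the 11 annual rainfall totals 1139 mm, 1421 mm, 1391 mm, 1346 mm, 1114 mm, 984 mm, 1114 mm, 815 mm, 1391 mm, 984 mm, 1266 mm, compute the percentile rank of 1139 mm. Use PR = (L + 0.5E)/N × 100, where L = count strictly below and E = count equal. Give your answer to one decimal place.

50.0

N = 11.
Strictly below 1139: 5. Equal to 1139: 1.
PR = (5 + 0.5·1)/11 × 100 = 50.0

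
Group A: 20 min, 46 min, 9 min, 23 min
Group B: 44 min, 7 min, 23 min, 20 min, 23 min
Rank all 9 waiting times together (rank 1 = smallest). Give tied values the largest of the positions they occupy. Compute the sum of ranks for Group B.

27

Sorted (ascending): 7, 9, 20, 20, 23, 23, 23, 44, 46
The 2 values of 20 occupy positions 3–4 → each gets rank 4.
The 3 values of 23 occupy positions 5–7 → each gets rank 7.
Group B values → pooled ranks: 44→8, 7→1, 23→7, 20→4, 23→7
Rank sum = 8 + 1 + 7 + 4 + 7 = 27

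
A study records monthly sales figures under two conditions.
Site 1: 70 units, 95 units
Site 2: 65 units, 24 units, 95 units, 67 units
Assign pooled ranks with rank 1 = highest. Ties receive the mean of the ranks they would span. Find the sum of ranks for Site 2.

16.5

Sorted (descending): 95, 95, 70, 67, 65, 24
The 2 values of 95 occupy positions 1–2 → average rank (1+2)/2 = 1.5.
Site 2 values → pooled ranks: 65→5, 24→6, 95→1.5, 67→4
Rank sum = 5 + 6 + 1.5 + 4 = 16.5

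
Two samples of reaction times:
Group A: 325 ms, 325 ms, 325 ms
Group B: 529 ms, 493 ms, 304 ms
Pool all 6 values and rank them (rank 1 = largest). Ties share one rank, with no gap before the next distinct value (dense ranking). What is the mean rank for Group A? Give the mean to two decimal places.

3.00

Sorted (descending): 529, 493, 325, 325, 325, 304
The 3 values of 325 share dense rank 3.
Remaining distinct values take the next consecutive integers.
Group A values → pooled ranks: 325→3, 325→3, 325→3
Mean rank = (3 + 3 + 3) / 3 = 3.00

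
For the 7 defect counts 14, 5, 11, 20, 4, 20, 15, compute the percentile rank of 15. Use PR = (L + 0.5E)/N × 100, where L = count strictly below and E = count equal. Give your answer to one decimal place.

N = 7.
Strictly below 15: 4. Equal to 15: 1.
PR = (4 + 0.5·1)/7 × 100 = 64.3

64.3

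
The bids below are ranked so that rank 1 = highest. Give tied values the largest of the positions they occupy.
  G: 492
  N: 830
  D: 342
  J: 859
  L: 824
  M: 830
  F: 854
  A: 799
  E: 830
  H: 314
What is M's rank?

5

Sorted (descending): 859, 854, 830, 830, 830, 824, 799, 492, 342, 314
The 3 values of 830 occupy positions 3–5 → each gets rank 5.
M has value 830 → rank 5.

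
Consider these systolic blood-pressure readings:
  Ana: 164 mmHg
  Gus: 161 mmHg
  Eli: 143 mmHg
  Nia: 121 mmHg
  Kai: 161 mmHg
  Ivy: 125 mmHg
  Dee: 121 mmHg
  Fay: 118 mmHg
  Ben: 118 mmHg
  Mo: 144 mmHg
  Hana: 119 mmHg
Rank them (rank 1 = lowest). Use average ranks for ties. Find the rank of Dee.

4.5

Sorted (ascending): 118, 118, 119, 121, 121, 125, 143, 144, 161, 161, 164
The 2 values of 118 occupy positions 1–2 → average rank (1+2)/2 = 1.5.
The 2 values of 121 occupy positions 4–5 → average rank (4+5)/2 = 4.5.
The 2 values of 161 occupy positions 9–10 → average rank (9+10)/2 = 9.5.
Dee has value 121 mmHg → rank 4.5.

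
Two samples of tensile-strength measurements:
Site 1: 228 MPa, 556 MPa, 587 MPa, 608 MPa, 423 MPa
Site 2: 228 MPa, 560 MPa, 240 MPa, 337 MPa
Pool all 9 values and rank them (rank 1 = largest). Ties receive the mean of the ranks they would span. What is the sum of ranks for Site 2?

24.5

Sorted (descending): 608, 587, 560, 556, 423, 337, 240, 228, 228
The 2 values of 228 occupy positions 8–9 → average rank (8+9)/2 = 8.5.
Site 2 values → pooled ranks: 228→8.5, 560→3, 240→7, 337→6
Rank sum = 8.5 + 3 + 7 + 6 = 24.5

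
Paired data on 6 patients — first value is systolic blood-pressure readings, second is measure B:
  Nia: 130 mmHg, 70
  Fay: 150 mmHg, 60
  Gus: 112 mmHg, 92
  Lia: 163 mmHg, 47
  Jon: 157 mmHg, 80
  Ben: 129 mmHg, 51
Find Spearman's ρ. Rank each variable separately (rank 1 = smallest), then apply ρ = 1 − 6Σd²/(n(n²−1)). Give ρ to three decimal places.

-0.486

Ranks of variable 1: 3, 4, 1, 6, 5, 2
Ranks of variable 2: 4, 3, 6, 1, 5, 2
d = r₁ − r₂: -1, 1, -5, 5, 0, 0
d²: 1, 1, 25, 25, 0, 0; Σd² = 52
ρ = 1 − 6·52/(6·35) = 1 − 312/210 = -0.486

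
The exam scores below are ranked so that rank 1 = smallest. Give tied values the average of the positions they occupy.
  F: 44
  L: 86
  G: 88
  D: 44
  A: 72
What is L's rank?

4

Sorted (ascending): 44, 44, 72, 86, 88
The 2 values of 44 occupy positions 1–2 → average rank (1+2)/2 = 1.5.
L has value 86 → rank 4.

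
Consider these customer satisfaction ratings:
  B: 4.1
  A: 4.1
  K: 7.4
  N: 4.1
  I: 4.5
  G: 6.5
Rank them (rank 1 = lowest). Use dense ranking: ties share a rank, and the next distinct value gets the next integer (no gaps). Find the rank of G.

Sorted (ascending): 4.1, 4.1, 4.1, 4.5, 6.5, 7.4
The 3 values of 4.1 share dense rank 1.
Remaining distinct values take the next consecutive integers.
G has value 6.5 → rank 3.

3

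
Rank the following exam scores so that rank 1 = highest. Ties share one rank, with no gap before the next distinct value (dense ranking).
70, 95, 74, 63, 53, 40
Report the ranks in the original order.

3, 1, 2, 4, 5, 6

Sorted (descending): 95, 74, 70, 63, 53, 40
No ties — each value takes its position as its rank.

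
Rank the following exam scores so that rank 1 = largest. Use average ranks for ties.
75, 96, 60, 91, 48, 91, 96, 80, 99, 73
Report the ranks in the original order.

7, 2.5, 9, 4.5, 10, 4.5, 2.5, 6, 1, 8

Sorted (descending): 99, 96, 96, 91, 91, 80, 75, 73, 60, 48
The 2 values of 96 occupy positions 2–3 → average rank (2+3)/2 = 2.5.
The 2 values of 91 occupy positions 4–5 → average rank (4+5)/2 = 4.5.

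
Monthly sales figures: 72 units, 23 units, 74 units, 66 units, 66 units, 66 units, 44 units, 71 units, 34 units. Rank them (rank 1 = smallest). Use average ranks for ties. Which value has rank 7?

Sorted (ascending): 23, 34, 44, 66, 66, 66, 71, 72, 74
The 3 values of 66 occupy positions 4–6 → average rank 5.
Rank 7 → value 71.

71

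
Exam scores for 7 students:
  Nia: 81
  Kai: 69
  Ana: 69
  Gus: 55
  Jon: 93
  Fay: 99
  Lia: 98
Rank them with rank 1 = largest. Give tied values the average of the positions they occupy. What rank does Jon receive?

3

Sorted (descending): 99, 98, 93, 81, 69, 69, 55
The 2 values of 69 occupy positions 5–6 → average rank (5+6)/2 = 5.5.
Jon has value 93 → rank 3.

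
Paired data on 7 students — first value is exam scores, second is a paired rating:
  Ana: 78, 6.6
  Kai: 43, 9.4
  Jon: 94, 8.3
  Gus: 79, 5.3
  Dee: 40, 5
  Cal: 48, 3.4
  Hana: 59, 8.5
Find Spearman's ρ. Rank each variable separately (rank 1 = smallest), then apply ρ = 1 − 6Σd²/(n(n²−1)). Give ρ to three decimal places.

Ranks of variable 1: 5, 2, 7, 6, 1, 3, 4
Ranks of variable 2: 4, 7, 5, 3, 2, 1, 6
d = r₁ − r₂: 1, -5, 2, 3, -1, 2, -2
d²: 1, 25, 4, 9, 1, 4, 4; Σd² = 48
ρ = 1 − 6·48/(7·48) = 1 − 288/336 = 0.143

0.143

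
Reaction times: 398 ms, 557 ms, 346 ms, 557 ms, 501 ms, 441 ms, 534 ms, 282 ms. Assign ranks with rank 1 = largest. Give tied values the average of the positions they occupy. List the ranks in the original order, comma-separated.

6, 1.5, 7, 1.5, 4, 5, 3, 8

Sorted (descending): 557, 557, 534, 501, 441, 398, 346, 282
The 2 values of 557 occupy positions 1–2 → average rank (1+2)/2 = 1.5.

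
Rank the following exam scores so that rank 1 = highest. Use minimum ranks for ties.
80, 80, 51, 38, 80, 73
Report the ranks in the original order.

Sorted (descending): 80, 80, 80, 73, 51, 38
The 3 values of 80 occupy positions 1–3 → each gets rank 1.

1, 1, 5, 6, 1, 4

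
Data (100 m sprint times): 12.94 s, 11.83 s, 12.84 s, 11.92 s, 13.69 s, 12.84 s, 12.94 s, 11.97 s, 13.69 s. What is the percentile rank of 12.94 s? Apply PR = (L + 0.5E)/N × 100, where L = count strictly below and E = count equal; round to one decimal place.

66.7

N = 9.
Strictly below 12.94: 5. Equal to 12.94: 2.
PR = (5 + 0.5·2)/9 × 100 = 66.7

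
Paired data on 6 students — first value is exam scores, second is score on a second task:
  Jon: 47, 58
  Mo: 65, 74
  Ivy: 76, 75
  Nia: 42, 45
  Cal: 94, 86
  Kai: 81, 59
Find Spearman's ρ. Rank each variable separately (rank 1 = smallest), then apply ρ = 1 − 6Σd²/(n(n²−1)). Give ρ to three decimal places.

Ranks of variable 1: 2, 3, 4, 1, 6, 5
Ranks of variable 2: 2, 4, 5, 1, 6, 3
d = r₁ − r₂: 0, -1, -1, 0, 0, 2
d²: 0, 1, 1, 0, 0, 4; Σd² = 6
ρ = 1 − 6·6/(6·35) = 1 − 36/210 = 0.829

0.829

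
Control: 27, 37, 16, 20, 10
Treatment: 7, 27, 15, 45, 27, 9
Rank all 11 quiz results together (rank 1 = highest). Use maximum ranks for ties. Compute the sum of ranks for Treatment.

40

Sorted (descending): 45, 37, 27, 27, 27, 20, 16, 15, 10, 9, 7
The 3 values of 27 occupy positions 3–5 → each gets rank 5.
Treatment values → pooled ranks: 7→11, 27→5, 15→8, 45→1, 27→5, 9→10
Rank sum = 11 + 5 + 8 + 1 + 5 + 10 = 40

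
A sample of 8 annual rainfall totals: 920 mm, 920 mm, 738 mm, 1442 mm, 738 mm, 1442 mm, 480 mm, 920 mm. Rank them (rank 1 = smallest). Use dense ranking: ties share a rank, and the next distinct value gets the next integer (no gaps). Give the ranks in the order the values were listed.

Sorted (ascending): 480, 738, 738, 920, 920, 920, 1442, 1442
The 2 values of 738 share dense rank 2.
The 3 values of 920 share dense rank 3.
The 2 values of 1442 share dense rank 4.
Remaining distinct values take the next consecutive integers.

3, 3, 2, 4, 2, 4, 1, 3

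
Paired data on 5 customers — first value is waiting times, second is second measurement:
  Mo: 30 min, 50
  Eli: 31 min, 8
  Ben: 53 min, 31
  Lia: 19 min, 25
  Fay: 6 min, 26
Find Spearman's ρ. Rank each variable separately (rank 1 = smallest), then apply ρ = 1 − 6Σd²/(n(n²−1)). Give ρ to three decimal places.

0.100

Ranks of variable 1: 3, 4, 5, 2, 1
Ranks of variable 2: 5, 1, 4, 2, 3
d = r₁ − r₂: -2, 3, 1, 0, -2
d²: 4, 9, 1, 0, 4; Σd² = 18
ρ = 1 − 6·18/(5·24) = 1 − 108/120 = 0.100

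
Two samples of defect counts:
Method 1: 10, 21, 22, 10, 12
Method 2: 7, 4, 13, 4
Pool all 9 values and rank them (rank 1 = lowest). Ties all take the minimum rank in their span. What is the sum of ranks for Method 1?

31

Sorted (ascending): 4, 4, 7, 10, 10, 12, 13, 21, 22
The 2 values of 4 occupy positions 1–2 → each gets rank 1.
The 2 values of 10 occupy positions 4–5 → each gets rank 4.
Method 1 values → pooled ranks: 10→4, 21→8, 22→9, 10→4, 12→6
Rank sum = 4 + 8 + 9 + 4 + 6 = 31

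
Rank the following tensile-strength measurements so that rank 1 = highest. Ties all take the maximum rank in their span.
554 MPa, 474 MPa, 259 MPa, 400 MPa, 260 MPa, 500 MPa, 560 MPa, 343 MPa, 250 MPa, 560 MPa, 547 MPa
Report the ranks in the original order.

Sorted (descending): 560, 560, 554, 547, 500, 474, 400, 343, 260, 259, 250
The 2 values of 560 occupy positions 1–2 → each gets rank 2.

3, 6, 10, 7, 9, 5, 2, 8, 11, 2, 4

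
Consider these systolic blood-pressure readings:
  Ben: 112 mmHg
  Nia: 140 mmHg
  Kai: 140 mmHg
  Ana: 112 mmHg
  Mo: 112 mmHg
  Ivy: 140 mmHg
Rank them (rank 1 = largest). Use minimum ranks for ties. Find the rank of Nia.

1

Sorted (descending): 140, 140, 140, 112, 112, 112
The 3 values of 140 occupy positions 1–3 → each gets rank 1.
The 3 values of 112 occupy positions 4–6 → each gets rank 4.
Nia has value 140 mmHg → rank 1.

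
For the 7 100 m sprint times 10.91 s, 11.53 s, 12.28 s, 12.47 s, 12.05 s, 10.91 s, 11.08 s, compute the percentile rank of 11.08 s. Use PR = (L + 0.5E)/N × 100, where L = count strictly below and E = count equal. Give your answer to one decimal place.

35.7

N = 7.
Strictly below 11.08: 2. Equal to 11.08: 1.
PR = (2 + 0.5·1)/7 × 100 = 35.7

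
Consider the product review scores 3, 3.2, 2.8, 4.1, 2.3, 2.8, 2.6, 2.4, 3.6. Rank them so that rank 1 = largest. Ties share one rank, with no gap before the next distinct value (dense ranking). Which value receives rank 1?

Sorted (descending): 4.1, 3.6, 3.2, 3, 2.8, 2.8, 2.6, 2.4, 2.3
The 2 values of 2.8 share dense rank 5.
Remaining distinct values take the next consecutive integers.
Rank 1 → value 4.1.

4.1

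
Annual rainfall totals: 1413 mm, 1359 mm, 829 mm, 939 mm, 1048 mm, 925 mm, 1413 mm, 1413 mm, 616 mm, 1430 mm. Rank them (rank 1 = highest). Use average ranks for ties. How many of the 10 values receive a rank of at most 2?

1

Sorted (descending): 1430, 1413, 1413, 1413, 1359, 1048, 939, 925, 829, 616
The 3 values of 1413 occupy positions 2–4 → average rank 3.
Ranks ≤ 2: {1} → 1 value.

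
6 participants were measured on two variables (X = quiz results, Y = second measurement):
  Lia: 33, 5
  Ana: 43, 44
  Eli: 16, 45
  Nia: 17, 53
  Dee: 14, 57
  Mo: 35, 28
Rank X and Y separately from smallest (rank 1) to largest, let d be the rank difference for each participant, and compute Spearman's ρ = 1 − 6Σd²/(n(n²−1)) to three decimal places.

-0.714

Ranks of variable 1: 4, 6, 2, 3, 1, 5
Ranks of variable 2: 1, 3, 4, 5, 6, 2
d = r₁ − r₂: 3, 3, -2, -2, -5, 3
d²: 9, 9, 4, 4, 25, 9; Σd² = 60
ρ = 1 − 6·60/(6·35) = 1 − 360/210 = -0.714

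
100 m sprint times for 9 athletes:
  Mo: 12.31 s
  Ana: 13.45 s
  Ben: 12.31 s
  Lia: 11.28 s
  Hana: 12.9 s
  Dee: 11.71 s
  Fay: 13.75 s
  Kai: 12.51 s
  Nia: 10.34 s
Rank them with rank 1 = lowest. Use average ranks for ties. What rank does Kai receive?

Sorted (ascending): 10.34, 11.28, 11.71, 12.31, 12.31, 12.51, 12.9, 13.45, 13.75
The 2 values of 12.31 occupy positions 4–5 → average rank (4+5)/2 = 4.5.
Kai has value 12.51 s → rank 6.

6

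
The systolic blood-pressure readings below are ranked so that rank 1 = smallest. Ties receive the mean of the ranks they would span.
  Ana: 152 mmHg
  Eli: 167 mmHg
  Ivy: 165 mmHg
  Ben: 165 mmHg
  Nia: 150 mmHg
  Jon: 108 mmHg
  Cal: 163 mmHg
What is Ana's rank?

Sorted (ascending): 108, 150, 152, 163, 165, 165, 167
The 2 values of 165 occupy positions 5–6 → average rank (5+6)/2 = 5.5.
Ana has value 152 mmHg → rank 3.

3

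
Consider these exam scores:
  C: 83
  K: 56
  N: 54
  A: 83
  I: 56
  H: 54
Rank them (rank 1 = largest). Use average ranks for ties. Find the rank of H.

Sorted (descending): 83, 83, 56, 56, 54, 54
The 2 values of 83 occupy positions 1–2 → average rank (1+2)/2 = 1.5.
The 2 values of 56 occupy positions 3–4 → average rank (3+4)/2 = 3.5.
The 2 values of 54 occupy positions 5–6 → average rank (5+6)/2 = 5.5.
H has value 54 → rank 5.5.

5.5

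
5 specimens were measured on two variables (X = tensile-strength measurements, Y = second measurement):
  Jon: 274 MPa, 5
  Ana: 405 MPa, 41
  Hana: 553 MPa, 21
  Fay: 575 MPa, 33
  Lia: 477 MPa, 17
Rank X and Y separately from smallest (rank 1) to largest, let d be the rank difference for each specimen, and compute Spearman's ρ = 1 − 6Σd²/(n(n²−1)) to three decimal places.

0.400

Ranks of variable 1: 1, 2, 4, 5, 3
Ranks of variable 2: 1, 5, 3, 4, 2
d = r₁ − r₂: 0, -3, 1, 1, 1
d²: 0, 9, 1, 1, 1; Σd² = 12
ρ = 1 − 6·12/(5·24) = 1 − 72/120 = 0.400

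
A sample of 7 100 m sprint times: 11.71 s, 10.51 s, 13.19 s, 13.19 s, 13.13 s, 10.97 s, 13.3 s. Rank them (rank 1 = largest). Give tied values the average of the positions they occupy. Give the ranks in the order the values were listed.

Sorted (descending): 13.3, 13.19, 13.19, 13.13, 11.71, 10.97, 10.51
The 2 values of 13.19 occupy positions 2–3 → average rank (2+3)/2 = 2.5.

5, 7, 2.5, 2.5, 4, 6, 1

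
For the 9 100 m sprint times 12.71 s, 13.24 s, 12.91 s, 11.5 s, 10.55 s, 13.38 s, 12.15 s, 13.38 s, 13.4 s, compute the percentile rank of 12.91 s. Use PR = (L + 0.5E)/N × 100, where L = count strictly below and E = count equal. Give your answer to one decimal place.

N = 9.
Strictly below 12.91: 4. Equal to 12.91: 1.
PR = (4 + 0.5·1)/9 × 100 = 50.0

50.0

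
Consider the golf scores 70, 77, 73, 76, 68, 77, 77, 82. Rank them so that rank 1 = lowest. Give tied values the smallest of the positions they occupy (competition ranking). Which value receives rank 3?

73

Sorted (ascending): 68, 70, 73, 76, 77, 77, 77, 82
The 3 values of 77 occupy positions 5–7 → each gets rank 5.
Rank 3 → value 73.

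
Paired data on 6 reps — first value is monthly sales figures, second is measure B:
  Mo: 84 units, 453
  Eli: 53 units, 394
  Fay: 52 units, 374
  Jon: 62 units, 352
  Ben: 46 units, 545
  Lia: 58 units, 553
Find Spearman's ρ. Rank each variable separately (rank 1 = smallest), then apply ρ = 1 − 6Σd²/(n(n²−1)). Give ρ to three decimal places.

-0.143

Ranks of variable 1: 6, 3, 2, 5, 1, 4
Ranks of variable 2: 4, 3, 2, 1, 5, 6
d = r₁ − r₂: 2, 0, 0, 4, -4, -2
d²: 4, 0, 0, 16, 16, 4; Σd² = 40
ρ = 1 − 6·40/(6·35) = 1 − 240/210 = -0.143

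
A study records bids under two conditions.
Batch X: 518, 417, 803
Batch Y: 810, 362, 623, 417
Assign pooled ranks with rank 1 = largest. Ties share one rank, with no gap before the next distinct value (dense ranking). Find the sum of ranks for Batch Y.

Sorted (descending): 810, 803, 623, 518, 417, 417, 362
The 2 values of 417 share dense rank 5.
Remaining distinct values take the next consecutive integers.
Batch Y values → pooled ranks: 810→1, 362→6, 623→3, 417→5
Rank sum = 1 + 6 + 3 + 5 = 15

15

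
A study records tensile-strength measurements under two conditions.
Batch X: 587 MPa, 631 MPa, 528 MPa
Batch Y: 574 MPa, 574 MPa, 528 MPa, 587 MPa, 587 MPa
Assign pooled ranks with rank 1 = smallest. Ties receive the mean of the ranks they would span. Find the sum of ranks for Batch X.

Sorted (ascending): 528, 528, 574, 574, 587, 587, 587, 631
The 2 values of 528 occupy positions 1–2 → average rank (1+2)/2 = 1.5.
The 2 values of 574 occupy positions 3–4 → average rank (3+4)/2 = 3.5.
The 3 values of 587 occupy positions 5–7 → average rank 6.
Batch X values → pooled ranks: 587→6, 631→8, 528→1.5
Rank sum = 6 + 8 + 1.5 = 15.5

15.5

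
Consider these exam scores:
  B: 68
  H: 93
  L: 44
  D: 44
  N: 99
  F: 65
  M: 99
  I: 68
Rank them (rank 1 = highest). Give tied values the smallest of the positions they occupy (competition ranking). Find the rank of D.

Sorted (descending): 99, 99, 93, 68, 68, 65, 44, 44
The 2 values of 99 occupy positions 1–2 → each gets rank 1.
The 2 values of 68 occupy positions 4–5 → each gets rank 4.
The 2 values of 44 occupy positions 7–8 → each gets rank 7.
D has value 44 → rank 7.

7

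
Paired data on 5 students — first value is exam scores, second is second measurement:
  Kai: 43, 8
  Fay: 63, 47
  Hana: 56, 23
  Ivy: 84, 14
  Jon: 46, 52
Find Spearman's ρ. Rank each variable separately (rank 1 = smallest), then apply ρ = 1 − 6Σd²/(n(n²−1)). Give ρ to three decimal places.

0.100

Ranks of variable 1: 1, 4, 3, 5, 2
Ranks of variable 2: 1, 4, 3, 2, 5
d = r₁ − r₂: 0, 0, 0, 3, -3
d²: 0, 0, 0, 9, 9; Σd² = 18
ρ = 1 − 6·18/(5·24) = 1 − 108/120 = 0.100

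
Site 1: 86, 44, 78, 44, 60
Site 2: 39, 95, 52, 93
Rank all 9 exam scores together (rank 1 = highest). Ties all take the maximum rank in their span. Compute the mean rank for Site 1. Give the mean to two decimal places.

Sorted (descending): 95, 93, 86, 78, 60, 52, 44, 44, 39
The 2 values of 44 occupy positions 7–8 → each gets rank 8.
Site 1 values → pooled ranks: 86→3, 44→8, 78→4, 44→8, 60→5
Mean rank = (3 + 8 + 4 + 8 + 5) / 5 = 5.60

5.60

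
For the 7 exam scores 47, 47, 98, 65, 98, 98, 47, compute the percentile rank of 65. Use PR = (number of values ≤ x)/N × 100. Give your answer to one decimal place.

57.1

N = 7.
Strictly below 65: 3. Equal to 65: 1.
PR = 4/7 × 100 = 57.1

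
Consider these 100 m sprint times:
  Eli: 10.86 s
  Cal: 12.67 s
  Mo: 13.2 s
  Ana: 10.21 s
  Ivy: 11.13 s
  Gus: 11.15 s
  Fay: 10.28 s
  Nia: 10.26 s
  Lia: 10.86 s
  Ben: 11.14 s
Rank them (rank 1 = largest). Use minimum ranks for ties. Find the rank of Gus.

Sorted (descending): 13.2, 12.67, 11.15, 11.14, 11.13, 10.86, 10.86, 10.28, 10.26, 10.21
The 2 values of 10.86 occupy positions 6–7 → each gets rank 6.
Gus has value 11.15 s → rank 3.

3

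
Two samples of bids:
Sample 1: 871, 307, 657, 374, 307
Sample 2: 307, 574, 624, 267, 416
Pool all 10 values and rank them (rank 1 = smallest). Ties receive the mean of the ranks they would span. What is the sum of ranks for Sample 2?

Sorted (ascending): 267, 307, 307, 307, 374, 416, 574, 624, 657, 871
The 3 values of 307 occupy positions 2–4 → average rank 3.
Sample 2 values → pooled ranks: 307→3, 574→7, 624→8, 267→1, 416→6
Rank sum = 3 + 7 + 8 + 1 + 6 = 25

25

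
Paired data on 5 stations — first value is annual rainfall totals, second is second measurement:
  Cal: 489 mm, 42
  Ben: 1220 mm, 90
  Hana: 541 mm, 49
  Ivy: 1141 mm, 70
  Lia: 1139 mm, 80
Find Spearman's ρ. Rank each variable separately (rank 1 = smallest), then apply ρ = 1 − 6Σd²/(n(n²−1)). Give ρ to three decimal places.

Ranks of variable 1: 1, 5, 2, 4, 3
Ranks of variable 2: 1, 5, 2, 3, 4
d = r₁ − r₂: 0, 0, 0, 1, -1
d²: 0, 0, 0, 1, 1; Σd² = 2
ρ = 1 − 6·2/(5·24) = 1 − 12/120 = 0.900

0.900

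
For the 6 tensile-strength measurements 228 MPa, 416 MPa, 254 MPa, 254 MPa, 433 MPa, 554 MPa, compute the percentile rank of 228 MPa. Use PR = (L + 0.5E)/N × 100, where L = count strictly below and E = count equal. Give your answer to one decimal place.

8.3

N = 6.
Strictly below 228: 0. Equal to 228: 1.
PR = (0 + 0.5·1)/6 × 100 = 8.3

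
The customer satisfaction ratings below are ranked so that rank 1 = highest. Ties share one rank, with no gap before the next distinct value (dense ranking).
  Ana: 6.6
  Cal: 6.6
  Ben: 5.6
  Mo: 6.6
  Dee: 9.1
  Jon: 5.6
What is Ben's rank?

Sorted (descending): 9.1, 6.6, 6.6, 6.6, 5.6, 5.6
The 3 values of 6.6 share dense rank 2.
The 2 values of 5.6 share dense rank 3.
Remaining distinct values take the next consecutive integers.
Ben has value 5.6 → rank 3.

3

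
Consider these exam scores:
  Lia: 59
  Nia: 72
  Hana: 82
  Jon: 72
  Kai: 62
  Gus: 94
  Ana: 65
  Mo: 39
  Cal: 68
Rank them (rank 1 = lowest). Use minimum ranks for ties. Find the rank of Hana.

Sorted (ascending): 39, 59, 62, 65, 68, 72, 72, 82, 94
The 2 values of 72 occupy positions 6–7 → each gets rank 6.
Hana has value 82 → rank 8.

8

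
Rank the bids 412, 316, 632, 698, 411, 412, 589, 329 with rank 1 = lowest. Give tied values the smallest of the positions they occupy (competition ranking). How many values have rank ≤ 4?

Sorted (ascending): 316, 329, 411, 412, 412, 589, 632, 698
The 2 values of 412 occupy positions 4–5 → each gets rank 4.
Ranks ≤ 4: {1, 2, 3, 4, 4} → 5 values.

5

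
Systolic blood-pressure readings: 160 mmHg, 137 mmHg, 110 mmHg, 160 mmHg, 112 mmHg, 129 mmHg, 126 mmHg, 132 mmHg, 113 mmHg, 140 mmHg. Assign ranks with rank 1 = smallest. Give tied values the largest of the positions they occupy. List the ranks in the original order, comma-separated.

10, 7, 1, 10, 2, 5, 4, 6, 3, 8

Sorted (ascending): 110, 112, 113, 126, 129, 132, 137, 140, 160, 160
The 2 values of 160 occupy positions 9–10 → each gets rank 10.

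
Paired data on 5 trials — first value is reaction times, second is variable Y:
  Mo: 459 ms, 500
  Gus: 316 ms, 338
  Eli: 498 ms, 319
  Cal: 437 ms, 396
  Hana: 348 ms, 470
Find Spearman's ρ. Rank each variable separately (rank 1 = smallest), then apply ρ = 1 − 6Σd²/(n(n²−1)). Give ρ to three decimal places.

-0.100

Ranks of variable 1: 4, 1, 5, 3, 2
Ranks of variable 2: 5, 2, 1, 3, 4
d = r₁ − r₂: -1, -1, 4, 0, -2
d²: 1, 1, 16, 0, 4; Σd² = 22
ρ = 1 − 6·22/(5·24) = 1 − 132/120 = -0.100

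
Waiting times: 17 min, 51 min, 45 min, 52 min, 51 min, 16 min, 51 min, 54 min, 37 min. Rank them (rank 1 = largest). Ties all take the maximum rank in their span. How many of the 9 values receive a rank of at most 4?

Sorted (descending): 54, 52, 51, 51, 51, 45, 37, 17, 16
The 3 values of 51 occupy positions 3–5 → each gets rank 5.
Ranks ≤ 4: {1, 2} → 2 values.

2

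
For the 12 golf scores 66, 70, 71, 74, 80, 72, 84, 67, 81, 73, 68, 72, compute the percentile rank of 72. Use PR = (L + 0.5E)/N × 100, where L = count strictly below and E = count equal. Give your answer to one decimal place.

N = 12.
Strictly below 72: 5. Equal to 72: 2.
PR = (5 + 0.5·2)/12 × 100 = 50.0

50.0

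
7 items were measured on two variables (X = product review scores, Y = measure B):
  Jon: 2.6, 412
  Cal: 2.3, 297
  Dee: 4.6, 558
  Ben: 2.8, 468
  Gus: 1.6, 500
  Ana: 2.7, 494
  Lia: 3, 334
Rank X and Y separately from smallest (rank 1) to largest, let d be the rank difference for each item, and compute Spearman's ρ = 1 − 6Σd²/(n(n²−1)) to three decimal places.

0.214

Ranks of variable 1: 3, 2, 7, 5, 1, 4, 6
Ranks of variable 2: 3, 1, 7, 4, 6, 5, 2
d = r₁ − r₂: 0, 1, 0, 1, -5, -1, 4
d²: 0, 1, 0, 1, 25, 1, 16; Σd² = 44
ρ = 1 − 6·44/(7·48) = 1 − 264/336 = 0.214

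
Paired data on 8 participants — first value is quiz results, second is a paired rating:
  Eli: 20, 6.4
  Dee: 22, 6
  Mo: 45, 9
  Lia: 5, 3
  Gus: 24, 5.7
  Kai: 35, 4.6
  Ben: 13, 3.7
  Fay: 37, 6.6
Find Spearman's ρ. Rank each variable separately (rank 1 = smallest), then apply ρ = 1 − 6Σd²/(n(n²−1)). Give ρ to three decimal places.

Ranks of variable 1: 3, 4, 8, 1, 5, 6, 2, 7
Ranks of variable 2: 6, 5, 8, 1, 4, 3, 2, 7
d = r₁ − r₂: -3, -1, 0, 0, 1, 3, 0, 0
d²: 9, 1, 0, 0, 1, 9, 0, 0; Σd² = 20
ρ = 1 − 6·20/(8·63) = 1 − 120/504 = 0.762

0.762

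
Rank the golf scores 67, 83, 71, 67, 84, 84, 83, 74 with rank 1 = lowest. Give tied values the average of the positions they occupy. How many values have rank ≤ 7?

6

Sorted (ascending): 67, 67, 71, 74, 83, 83, 84, 84
The 2 values of 67 occupy positions 1–2 → average rank (1+2)/2 = 1.5.
The 2 values of 83 occupy positions 5–6 → average rank (5+6)/2 = 5.5.
The 2 values of 84 occupy positions 7–8 → average rank (7+8)/2 = 7.5.
Ranks ≤ 7: {1.5, 1.5, 3, 4, 5.5, 5.5} → 6 values.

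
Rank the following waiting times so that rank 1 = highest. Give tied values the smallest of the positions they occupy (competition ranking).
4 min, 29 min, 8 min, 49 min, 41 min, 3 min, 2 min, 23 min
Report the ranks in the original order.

Sorted (descending): 49, 41, 29, 23, 8, 4, 3, 2
No ties — each value takes its position as its rank.

6, 3, 5, 1, 2, 7, 8, 4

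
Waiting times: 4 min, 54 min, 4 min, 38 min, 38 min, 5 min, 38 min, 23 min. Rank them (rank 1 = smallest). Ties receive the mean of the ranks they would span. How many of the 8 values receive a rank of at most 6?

7

Sorted (ascending): 4, 4, 5, 23, 38, 38, 38, 54
The 2 values of 4 occupy positions 1–2 → average rank (1+2)/2 = 1.5.
The 3 values of 38 occupy positions 5–7 → average rank 6.
Ranks ≤ 6: {1.5, 1.5, 3, 4, 6, 6, 6} → 7 values.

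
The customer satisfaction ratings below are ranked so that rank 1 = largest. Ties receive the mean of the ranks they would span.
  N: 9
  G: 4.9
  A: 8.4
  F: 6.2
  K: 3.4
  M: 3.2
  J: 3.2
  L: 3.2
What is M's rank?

Sorted (descending): 9, 8.4, 6.2, 4.9, 3.4, 3.2, 3.2, 3.2
The 3 values of 3.2 occupy positions 6–8 → average rank 7.
M has value 3.2 → rank 7.

7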